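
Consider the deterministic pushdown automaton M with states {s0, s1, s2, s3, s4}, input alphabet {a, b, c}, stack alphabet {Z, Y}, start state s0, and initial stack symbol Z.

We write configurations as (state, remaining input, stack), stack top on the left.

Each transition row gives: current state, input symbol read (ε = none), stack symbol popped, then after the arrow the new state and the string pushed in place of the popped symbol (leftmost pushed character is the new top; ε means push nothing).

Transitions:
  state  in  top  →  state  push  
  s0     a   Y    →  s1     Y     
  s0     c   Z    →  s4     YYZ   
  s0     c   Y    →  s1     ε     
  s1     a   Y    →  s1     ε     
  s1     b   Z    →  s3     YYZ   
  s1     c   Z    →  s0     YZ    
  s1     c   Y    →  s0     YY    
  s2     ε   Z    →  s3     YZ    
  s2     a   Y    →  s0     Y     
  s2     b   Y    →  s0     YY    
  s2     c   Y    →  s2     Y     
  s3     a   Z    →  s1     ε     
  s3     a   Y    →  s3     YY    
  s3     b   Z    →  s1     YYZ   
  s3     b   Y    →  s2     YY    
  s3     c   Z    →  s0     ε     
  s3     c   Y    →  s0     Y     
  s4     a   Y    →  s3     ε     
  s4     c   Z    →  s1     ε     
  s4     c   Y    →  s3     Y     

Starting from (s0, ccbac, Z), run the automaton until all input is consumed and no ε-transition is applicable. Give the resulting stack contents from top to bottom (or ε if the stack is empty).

(s0, ccbac, Z) ⊢ (s4, cbac, YYZ) ⊢ (s3, bac, YYZ) ⊢ (s2, ac, YYYZ) ⊢ (s0, c, YYYZ) ⊢ (s1, ε, YYZ)
All input consumed in state s1 with stack YYZ.

YYZ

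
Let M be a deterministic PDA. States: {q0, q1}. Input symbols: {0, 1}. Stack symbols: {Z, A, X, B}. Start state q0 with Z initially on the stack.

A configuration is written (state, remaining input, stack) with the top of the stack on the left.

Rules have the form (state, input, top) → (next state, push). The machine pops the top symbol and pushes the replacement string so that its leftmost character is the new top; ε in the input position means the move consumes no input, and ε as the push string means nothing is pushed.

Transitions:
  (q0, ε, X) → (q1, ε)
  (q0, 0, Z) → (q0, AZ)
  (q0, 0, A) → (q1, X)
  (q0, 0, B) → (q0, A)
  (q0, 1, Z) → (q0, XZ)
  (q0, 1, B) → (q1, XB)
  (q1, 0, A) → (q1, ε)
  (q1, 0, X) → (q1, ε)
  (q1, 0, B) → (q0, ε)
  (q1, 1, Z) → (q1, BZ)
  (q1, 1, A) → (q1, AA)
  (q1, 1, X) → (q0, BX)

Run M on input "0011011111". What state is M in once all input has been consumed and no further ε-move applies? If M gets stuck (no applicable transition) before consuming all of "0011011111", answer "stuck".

stuck

(q0, 0011011111, Z) ⊢ (q0, 011011111, AZ) ⊢ (q1, 11011111, XZ) ⊢ (q0, 1011111, BXZ) ⊢ (q1, 011111, XBXZ) ⊢ (q1, 11111, BXZ)
No transition for (q1, 1, top B); M blocks with input 11111 remaining.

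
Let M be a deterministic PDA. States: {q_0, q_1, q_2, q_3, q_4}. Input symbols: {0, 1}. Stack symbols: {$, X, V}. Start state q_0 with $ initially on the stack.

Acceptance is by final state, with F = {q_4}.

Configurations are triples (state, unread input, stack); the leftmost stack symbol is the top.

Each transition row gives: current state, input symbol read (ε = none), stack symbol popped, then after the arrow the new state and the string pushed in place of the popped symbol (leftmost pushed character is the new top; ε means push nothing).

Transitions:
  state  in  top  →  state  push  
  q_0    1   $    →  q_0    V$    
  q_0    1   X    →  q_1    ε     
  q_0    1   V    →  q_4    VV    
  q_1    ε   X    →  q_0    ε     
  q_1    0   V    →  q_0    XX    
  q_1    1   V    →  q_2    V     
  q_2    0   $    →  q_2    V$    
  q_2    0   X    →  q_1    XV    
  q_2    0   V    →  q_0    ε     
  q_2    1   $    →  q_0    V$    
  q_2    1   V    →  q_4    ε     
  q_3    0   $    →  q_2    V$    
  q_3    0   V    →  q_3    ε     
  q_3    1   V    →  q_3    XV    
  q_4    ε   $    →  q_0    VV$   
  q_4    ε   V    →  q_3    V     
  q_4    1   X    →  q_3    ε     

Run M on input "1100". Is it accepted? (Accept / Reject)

Reject

(q_0, 1100, $)
  read 1, top $: go to q_0, push V$ → (q_0, 100, V$)
  read 1, top V: go to q_4, push VV → (q_4, 00, VV$)
  ε-move, top V: go to q_3, push V → (q_3, 00, VV$)
  read 0, top V: go to q_3, push ε → (q_3, 0, V$)
  read 0, top V: go to q_3, push ε → (q_3, ε, $)
All input consumed; state q_3 ∉ F and no further ε-move applies.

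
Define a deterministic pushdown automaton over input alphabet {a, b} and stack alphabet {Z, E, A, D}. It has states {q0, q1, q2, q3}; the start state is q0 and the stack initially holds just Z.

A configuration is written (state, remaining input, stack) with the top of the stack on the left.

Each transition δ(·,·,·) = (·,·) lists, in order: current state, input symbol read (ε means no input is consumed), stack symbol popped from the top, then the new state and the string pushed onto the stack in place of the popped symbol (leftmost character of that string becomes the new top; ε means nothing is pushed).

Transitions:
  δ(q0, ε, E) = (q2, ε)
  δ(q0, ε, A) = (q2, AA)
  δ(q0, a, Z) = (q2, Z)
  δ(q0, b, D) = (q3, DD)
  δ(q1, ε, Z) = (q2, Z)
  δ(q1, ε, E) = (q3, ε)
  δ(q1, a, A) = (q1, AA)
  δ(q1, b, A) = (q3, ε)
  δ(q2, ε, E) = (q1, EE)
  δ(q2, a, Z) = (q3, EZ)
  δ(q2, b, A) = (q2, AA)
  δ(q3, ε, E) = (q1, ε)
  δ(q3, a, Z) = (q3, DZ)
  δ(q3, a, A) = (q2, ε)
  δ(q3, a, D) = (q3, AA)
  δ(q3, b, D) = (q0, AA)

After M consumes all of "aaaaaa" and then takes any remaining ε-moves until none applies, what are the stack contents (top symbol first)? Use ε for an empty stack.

Z

(q0, aaaaaa, Z) ⊢ (q2, aaaaa, Z) ⊢ (q3, aaaa, EZ) ⊢ (q1, aaaa, Z) ⊢ (q2, aaaa, Z) ⊢ (q3, aaa, EZ) ⊢ (q1, aaa, Z) ⊢ (q2, aaa, Z) ⊢ (q3, aa, EZ) ⊢ (q1, aa, Z) ⊢ (q2, aa, Z) ⊢ (q3, a, EZ) ⊢ (q1, a, Z) ⊢ (q2, a, Z) ⊢ (q3, ε, EZ) ⊢ (q1, ε, Z) ⊢ (q2, ε, Z)
All input consumed in state q2 with stack Z.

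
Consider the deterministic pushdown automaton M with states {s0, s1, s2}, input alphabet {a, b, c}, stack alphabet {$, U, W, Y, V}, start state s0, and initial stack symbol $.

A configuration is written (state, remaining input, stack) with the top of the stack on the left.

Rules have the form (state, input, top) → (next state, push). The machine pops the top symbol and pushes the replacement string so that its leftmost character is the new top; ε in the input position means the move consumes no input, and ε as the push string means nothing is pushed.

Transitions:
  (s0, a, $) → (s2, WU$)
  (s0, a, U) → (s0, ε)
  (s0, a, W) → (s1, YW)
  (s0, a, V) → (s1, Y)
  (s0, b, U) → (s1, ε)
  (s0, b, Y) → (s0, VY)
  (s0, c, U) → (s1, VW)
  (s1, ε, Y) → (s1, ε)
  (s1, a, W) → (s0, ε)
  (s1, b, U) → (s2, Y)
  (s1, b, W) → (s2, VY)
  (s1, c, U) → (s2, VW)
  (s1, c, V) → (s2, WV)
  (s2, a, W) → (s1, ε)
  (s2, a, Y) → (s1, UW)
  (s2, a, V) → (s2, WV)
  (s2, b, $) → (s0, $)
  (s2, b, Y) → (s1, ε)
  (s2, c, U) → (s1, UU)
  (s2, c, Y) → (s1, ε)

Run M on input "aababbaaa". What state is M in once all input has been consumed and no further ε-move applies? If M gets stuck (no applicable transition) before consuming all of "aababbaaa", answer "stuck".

(s0, aababbaaa, $) ⊢ (s2, ababbaaa, WU$) ⊢ (s1, babbaaa, U$) ⊢ (s2, abbaaa, Y$) ⊢ (s1, bbaaa, UW$) ⊢ (s2, baaa, YW$) ⊢ (s1, aaa, W$) ⊢ (s0, aa, $) ⊢ (s2, a, WU$) ⊢ (s1, ε, U$)
All input consumed; M is in state s1.

s1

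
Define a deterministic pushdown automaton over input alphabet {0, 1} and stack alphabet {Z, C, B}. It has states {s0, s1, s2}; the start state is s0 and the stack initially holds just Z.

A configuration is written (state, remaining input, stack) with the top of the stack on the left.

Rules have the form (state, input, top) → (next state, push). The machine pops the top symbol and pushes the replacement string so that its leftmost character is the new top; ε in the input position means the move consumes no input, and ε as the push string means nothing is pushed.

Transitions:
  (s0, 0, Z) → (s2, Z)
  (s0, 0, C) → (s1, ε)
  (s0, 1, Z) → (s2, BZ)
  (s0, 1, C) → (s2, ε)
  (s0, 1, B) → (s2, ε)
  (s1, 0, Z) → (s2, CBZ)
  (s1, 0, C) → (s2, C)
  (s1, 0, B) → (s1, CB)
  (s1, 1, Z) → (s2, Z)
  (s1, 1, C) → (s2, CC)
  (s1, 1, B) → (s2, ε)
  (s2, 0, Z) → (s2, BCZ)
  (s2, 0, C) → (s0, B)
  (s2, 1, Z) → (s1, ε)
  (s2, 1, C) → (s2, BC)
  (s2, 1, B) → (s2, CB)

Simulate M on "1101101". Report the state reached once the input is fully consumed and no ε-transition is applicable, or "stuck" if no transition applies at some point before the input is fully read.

(s0, 1101101, Z)
  read 1, top Z: go to s2, push BZ → (s2, 101101, BZ)
  read 1, top B: go to s2, push CB → (s2, 01101, CBZ)
  read 0, top C: go to s0, push B → (s0, 1101, BBZ)
  read 1, top B: go to s2, push ε → (s2, 101, BZ)
  read 1, top B: go to s2, push CB → (s2, 01, CBZ)
  read 0, top C: go to s0, push B → (s0, 1, BBZ)
  read 1, top B: go to s2, push ε → (s2, ε, BZ)
All input consumed; M is in state s2.

s2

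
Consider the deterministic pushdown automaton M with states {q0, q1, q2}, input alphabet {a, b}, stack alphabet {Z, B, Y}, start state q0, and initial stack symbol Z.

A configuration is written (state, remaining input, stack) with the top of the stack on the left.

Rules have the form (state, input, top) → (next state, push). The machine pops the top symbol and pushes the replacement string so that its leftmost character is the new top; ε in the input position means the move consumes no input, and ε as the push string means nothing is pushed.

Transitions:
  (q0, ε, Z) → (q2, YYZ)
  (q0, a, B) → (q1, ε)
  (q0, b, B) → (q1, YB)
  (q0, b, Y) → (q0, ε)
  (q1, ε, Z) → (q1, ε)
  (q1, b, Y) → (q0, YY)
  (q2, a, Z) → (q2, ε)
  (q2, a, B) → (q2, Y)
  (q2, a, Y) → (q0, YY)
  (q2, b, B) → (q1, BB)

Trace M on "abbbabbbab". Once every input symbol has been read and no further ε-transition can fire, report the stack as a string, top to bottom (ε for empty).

(q0, abbbabbbab, Z) ⊢ (q2, abbbabbbab, YYZ) ⊢ (q0, bbbabbbab, YYYZ) ⊢ (q0, bbabbbab, YYZ) ⊢ (q0, babbbab, YZ) ⊢ (q0, abbbab, Z) ⊢ (q2, abbbab, YYZ) ⊢ (q0, bbbab, YYYZ) ⊢ (q0, bbab, YYZ) ⊢ (q0, bab, YZ) ⊢ (q0, ab, Z) ⊢ (q2, ab, YYZ) ⊢ (q0, b, YYYZ) ⊢ (q0, ε, YYZ)
All input consumed in state q0 with stack YYZ.

YYZ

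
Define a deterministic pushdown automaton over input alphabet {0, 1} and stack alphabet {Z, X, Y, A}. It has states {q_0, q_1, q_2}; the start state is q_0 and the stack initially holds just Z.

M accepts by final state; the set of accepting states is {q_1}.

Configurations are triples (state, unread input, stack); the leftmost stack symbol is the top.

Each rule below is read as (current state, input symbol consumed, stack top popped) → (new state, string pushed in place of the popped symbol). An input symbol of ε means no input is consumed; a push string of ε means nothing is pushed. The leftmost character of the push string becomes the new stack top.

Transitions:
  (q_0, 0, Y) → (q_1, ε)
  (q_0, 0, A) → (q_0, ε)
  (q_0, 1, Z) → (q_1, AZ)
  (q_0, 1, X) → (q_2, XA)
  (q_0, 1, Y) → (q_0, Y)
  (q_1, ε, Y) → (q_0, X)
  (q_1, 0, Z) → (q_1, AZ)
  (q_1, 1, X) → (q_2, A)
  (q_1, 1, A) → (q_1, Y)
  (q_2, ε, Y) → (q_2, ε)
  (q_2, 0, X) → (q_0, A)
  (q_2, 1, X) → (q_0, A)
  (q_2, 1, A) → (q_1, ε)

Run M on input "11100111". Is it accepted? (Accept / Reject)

(q_0, 11100111, Z)
  read 1, top Z: go to q_1, push AZ → (q_1, 1100111, AZ)
  read 1, top A: go to q_1, push Y → (q_1, 100111, YZ)
  ε-move, top Y: go to q_0, push X → (q_0, 100111, XZ)
  read 1, top X: go to q_2, push XA → (q_2, 00111, XAZ)
  read 0, top X: go to q_0, push A → (q_0, 0111, AAZ)
  read 0, top A: go to q_0, push ε → (q_0, 111, AZ)
No transition applies at (q_0, 111, AZ); input not fully consumed.

Reject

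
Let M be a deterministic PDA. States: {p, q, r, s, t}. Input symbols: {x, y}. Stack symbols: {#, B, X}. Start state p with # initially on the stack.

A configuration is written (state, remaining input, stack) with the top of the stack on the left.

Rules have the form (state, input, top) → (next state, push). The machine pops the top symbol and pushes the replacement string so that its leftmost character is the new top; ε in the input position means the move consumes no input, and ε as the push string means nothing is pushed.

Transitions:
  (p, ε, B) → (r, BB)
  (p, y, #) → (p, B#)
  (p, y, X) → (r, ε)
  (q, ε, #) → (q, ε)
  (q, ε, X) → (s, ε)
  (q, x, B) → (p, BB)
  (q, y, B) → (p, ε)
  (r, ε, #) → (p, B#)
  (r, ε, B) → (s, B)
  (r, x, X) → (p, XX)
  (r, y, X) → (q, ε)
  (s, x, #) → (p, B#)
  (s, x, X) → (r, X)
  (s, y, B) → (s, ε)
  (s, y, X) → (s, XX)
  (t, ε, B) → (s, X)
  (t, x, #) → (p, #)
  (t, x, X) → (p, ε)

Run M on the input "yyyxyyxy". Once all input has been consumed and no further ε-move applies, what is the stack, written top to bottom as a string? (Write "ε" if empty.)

(p, yyyxyyxy, #)
  read y, top #: go to p, push B# → (p, yyxyyxy, B#)
  ε-move, top B: go to r, push BB → (r, yyxyyxy, BB#)
  ε-move, top B: go to s, push B → (s, yyxyyxy, BB#)
  read y, top B: go to s, push ε → (s, yxyyxy, B#)
  read y, top B: go to s, push ε → (s, xyyxy, #)
  read x, top #: go to p, push B# → (p, yyxy, B#)
  ε-move, top B: go to r, push BB → (r, yyxy, BB#)
  ε-move, top B: go to s, push B → (s, yyxy, BB#)
  read y, top B: go to s, push ε → (s, yxy, B#)
  read y, top B: go to s, push ε → (s, xy, #)
  read x, top #: go to p, push B# → (p, y, B#)
  ε-move, top B: go to r, push BB → (r, y, BB#)
  ε-move, top B: go to s, push B → (s, y, BB#)
  read y, top B: go to s, push ε → (s, ε, B#)
All input consumed in state s with stack B#.

B#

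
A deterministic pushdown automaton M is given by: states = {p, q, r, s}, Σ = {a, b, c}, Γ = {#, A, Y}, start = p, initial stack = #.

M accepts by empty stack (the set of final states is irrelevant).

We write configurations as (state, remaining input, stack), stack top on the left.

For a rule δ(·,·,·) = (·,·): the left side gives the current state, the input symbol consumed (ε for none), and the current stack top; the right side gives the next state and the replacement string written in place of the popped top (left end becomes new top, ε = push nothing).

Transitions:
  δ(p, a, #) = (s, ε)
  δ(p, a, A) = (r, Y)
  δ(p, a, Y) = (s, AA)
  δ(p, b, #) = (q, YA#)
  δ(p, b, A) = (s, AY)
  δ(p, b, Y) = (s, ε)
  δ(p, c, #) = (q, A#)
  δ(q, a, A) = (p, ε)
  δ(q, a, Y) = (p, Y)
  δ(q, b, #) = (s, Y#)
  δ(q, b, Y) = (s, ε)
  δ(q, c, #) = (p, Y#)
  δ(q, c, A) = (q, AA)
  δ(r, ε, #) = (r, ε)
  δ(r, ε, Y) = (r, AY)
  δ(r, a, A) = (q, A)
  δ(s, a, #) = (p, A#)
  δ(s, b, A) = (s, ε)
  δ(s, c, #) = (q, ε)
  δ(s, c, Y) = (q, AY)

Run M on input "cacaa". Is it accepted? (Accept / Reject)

(p, cacaa, #) ⊢ (q, acaa, A#) ⊢ (p, caa, #) ⊢ (q, aa, A#) ⊢ (p, a, #) ⊢ (s, ε, ε)
All input consumed and the stack is empty.

Accept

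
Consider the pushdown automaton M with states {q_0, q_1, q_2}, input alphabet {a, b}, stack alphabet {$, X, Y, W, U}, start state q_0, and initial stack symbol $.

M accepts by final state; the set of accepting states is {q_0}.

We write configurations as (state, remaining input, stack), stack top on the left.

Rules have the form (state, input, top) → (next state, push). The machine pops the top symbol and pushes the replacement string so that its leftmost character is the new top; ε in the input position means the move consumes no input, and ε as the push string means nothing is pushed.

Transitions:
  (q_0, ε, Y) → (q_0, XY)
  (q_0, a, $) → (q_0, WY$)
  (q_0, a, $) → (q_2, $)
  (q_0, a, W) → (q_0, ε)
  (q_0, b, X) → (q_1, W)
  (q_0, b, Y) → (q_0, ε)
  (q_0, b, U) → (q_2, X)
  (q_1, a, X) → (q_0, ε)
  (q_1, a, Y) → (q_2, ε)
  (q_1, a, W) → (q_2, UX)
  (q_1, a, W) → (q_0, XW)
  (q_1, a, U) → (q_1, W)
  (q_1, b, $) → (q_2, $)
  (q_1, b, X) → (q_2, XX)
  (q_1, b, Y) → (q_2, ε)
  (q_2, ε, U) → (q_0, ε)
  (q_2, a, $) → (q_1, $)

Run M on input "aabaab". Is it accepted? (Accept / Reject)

One accepting computation: (q_0, aabaab, $) ⊢ (q_0, abaab, WY$) ⊢ (q_0, baab, Y$) ⊢ (q_0, aab, $) ⊢ (q_0, ab, WY$) ⊢ (q_0, b, Y$) ⊢ (q_0, ε, $)
All input consumed and state q_0 ∈ F.

Accept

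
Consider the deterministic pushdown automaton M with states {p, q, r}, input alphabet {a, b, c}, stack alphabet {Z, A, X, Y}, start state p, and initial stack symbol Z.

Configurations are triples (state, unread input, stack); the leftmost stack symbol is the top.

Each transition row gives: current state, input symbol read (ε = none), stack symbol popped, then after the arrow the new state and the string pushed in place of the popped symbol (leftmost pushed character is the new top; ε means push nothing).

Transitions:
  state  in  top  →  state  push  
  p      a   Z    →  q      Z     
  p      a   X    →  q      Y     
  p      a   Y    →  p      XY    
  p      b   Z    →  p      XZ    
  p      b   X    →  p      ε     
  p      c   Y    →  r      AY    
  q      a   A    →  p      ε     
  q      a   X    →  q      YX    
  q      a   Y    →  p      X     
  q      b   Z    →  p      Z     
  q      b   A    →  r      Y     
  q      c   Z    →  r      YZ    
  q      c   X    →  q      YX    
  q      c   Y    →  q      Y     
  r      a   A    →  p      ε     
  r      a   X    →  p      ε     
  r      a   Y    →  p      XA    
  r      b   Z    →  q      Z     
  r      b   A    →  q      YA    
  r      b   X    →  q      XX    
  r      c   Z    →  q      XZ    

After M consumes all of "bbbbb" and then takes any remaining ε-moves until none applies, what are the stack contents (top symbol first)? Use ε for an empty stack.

(p, bbbbb, Z) ⊢ (p, bbbb, XZ) ⊢ (p, bbb, Z) ⊢ (p, bb, XZ) ⊢ (p, b, Z) ⊢ (p, ε, XZ)
All input consumed in state p with stack XZ.

XZ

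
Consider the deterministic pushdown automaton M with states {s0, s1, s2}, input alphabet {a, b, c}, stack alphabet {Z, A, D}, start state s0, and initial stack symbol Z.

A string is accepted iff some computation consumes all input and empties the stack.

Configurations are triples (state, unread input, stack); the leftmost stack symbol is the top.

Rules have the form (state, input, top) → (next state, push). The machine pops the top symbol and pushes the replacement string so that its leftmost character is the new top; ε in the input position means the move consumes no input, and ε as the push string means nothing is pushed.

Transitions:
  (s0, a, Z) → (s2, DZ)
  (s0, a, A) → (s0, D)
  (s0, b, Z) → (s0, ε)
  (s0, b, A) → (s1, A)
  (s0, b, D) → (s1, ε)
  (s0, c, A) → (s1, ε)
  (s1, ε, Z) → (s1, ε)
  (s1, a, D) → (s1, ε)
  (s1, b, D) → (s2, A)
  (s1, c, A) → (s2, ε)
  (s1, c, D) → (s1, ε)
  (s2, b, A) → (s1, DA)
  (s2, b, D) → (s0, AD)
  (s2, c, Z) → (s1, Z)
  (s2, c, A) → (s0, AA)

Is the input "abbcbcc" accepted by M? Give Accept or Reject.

(s0, abbcbcc, Z)
  read a, top Z: go to s2, push DZ → (s2, bbcbcc, DZ)
  read b, top D: go to s0, push AD → (s0, bcbcc, ADZ)
  read b, top A: go to s1, push A → (s1, cbcc, ADZ)
  read c, top A: go to s2, push ε → (s2, bcc, DZ)
  read b, top D: go to s0, push AD → (s0, cc, ADZ)
  read c, top A: go to s1, push ε → (s1, c, DZ)
  read c, top D: go to s1, push ε → (s1, ε, Z)
  ε-move, top Z: go to s1, push ε → (s1, ε, ε)
All input consumed and the stack is empty.

Accept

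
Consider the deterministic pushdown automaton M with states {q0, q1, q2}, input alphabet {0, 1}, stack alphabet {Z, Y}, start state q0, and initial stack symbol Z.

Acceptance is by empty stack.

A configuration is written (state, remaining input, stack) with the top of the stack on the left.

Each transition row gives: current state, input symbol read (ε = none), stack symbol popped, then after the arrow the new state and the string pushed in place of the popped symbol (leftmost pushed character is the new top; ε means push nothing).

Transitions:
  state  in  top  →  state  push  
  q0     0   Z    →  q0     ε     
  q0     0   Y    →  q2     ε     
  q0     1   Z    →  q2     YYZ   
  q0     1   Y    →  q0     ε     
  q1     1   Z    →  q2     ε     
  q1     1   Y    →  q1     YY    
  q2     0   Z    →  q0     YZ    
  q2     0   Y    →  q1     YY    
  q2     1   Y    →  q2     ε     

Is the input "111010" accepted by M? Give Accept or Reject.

(q0, 111010, Z) ⊢ (q2, 11010, YYZ) ⊢ (q2, 1010, YZ) ⊢ (q2, 010, Z) ⊢ (q0, 10, YZ) ⊢ (q0, 0, Z) ⊢ (q0, ε, ε)
All input consumed and the stack is empty.

Accept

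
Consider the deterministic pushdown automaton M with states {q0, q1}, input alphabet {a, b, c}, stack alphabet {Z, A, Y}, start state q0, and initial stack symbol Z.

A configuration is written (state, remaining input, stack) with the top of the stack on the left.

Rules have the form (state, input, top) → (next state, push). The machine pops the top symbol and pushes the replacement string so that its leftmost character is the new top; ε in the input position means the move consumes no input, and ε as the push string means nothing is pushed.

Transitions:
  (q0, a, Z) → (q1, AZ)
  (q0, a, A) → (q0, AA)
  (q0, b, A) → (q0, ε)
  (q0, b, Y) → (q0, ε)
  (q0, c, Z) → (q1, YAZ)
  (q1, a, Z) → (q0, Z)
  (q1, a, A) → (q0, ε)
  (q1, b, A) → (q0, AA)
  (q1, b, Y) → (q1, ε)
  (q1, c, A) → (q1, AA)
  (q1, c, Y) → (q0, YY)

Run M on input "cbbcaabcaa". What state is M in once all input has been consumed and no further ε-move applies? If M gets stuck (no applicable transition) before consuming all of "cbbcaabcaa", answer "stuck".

stuck

(q0, cbbcaabcaa, Z)
  read c, top Z: go to q1, push YAZ → (q1, bbcaabcaa, YAZ)
  read b, top Y: go to q1, push ε → (q1, bcaabcaa, AZ)
  read b, top A: go to q0, push AA → (q0, caabcaa, AAZ)
No transition for (q0, c, top A); M blocks with input caabcaa remaining.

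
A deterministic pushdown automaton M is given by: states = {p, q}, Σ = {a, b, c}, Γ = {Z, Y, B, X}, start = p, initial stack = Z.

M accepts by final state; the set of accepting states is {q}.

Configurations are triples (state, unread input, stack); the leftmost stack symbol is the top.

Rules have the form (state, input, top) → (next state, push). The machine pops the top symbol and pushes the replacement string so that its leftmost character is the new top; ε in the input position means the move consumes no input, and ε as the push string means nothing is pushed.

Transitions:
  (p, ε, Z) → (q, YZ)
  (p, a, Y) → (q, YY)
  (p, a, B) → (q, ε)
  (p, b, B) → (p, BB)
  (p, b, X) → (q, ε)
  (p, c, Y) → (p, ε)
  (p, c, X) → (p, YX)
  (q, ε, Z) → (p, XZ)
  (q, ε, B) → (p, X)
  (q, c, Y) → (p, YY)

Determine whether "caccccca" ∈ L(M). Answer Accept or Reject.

Reject

(p, caccccca, Z)
  ε-move, top Z: go to q, push YZ → (q, caccccca, YZ)
  read c, top Y: go to p, push YY → (p, accccca, YYZ)
  read a, top Y: go to q, push YY → (q, ccccca, YYYZ)
  read c, top Y: go to p, push YY → (p, cccca, YYYYZ)
  read c, top Y: go to p, push ε → (p, ccca, YYYZ)
  read c, top Y: go to p, push ε → (p, cca, YYZ)
  read c, top Y: go to p, push ε → (p, ca, YZ)
  read c, top Y: go to p, push ε → (p, a, Z)
  ε-move, top Z: go to q, push YZ → (q, a, YZ)
No transition applies at (q, a, YZ); input not fully consumed.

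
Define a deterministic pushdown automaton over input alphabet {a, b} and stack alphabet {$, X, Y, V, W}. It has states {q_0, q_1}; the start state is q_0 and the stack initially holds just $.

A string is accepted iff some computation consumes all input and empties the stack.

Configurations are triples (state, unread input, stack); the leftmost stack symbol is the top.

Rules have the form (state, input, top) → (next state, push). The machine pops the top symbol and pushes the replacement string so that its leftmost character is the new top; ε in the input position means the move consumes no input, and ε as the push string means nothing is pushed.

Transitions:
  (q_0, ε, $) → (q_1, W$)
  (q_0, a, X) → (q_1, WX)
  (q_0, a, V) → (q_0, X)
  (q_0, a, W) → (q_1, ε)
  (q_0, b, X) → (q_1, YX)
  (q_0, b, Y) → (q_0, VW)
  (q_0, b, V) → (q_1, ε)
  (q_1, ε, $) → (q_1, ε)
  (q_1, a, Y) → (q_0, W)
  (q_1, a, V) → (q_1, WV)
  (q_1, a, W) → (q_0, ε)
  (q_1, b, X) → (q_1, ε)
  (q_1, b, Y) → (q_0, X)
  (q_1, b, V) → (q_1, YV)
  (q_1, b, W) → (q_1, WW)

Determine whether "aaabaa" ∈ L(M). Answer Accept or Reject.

(q_0, aaabaa, $)
  ε-move, top $: go to q_1, push W$ → (q_1, aaabaa, W$)
  read a, top W: go to q_0, push ε → (q_0, aabaa, $)
  ε-move, top $: go to q_1, push W$ → (q_1, aabaa, W$)
  read a, top W: go to q_0, push ε → (q_0, abaa, $)
  ε-move, top $: go to q_1, push W$ → (q_1, abaa, W$)
  read a, top W: go to q_0, push ε → (q_0, baa, $)
  ε-move, top $: go to q_1, push W$ → (q_1, baa, W$)
  read b, top W: go to q_1, push WW → (q_1, aa, WW$)
  read a, top W: go to q_0, push ε → (q_0, a, W$)
  read a, top W: go to q_1, push ε → (q_1, ε, $)
  ε-move, top $: go to q_1, push ε → (q_1, ε, ε)
All input consumed and the stack is empty.

Accept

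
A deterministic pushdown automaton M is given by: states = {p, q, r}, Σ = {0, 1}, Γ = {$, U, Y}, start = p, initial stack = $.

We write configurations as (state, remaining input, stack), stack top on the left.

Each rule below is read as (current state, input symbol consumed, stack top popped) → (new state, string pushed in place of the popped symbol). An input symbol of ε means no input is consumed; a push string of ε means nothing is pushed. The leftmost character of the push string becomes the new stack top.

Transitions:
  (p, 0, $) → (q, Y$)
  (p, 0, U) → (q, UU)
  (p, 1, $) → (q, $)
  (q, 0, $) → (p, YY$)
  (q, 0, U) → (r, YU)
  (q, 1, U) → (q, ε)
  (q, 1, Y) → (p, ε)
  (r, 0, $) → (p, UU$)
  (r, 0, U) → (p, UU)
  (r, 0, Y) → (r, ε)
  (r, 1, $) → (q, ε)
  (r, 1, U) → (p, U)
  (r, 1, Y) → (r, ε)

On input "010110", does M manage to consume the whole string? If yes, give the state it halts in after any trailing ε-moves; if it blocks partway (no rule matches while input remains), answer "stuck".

p

(p, 010110, $) ⊢ (q, 10110, Y$) ⊢ (p, 0110, $) ⊢ (q, 110, Y$) ⊢ (p, 10, $) ⊢ (q, 0, $) ⊢ (p, ε, YY$)
All input consumed; M is in state p.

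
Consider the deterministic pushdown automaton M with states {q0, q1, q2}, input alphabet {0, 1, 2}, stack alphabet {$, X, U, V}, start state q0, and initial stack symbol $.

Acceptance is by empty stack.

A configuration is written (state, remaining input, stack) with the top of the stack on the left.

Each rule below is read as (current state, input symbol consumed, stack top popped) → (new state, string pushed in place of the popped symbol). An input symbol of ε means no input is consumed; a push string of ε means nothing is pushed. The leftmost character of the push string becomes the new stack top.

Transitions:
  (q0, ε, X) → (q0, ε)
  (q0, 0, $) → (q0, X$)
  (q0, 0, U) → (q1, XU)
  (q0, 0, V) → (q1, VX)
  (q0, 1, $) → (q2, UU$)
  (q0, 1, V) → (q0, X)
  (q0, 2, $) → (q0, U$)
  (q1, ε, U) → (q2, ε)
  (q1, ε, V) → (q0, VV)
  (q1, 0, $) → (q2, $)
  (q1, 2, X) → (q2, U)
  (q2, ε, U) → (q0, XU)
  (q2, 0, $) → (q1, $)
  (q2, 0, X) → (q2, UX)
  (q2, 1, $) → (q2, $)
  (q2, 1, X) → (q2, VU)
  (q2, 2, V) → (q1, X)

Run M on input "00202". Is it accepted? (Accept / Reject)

(q0, 00202, $) ⊢ (q0, 0202, X$) ⊢ (q0, 0202, $) ⊢ (q0, 202, X$) ⊢ (q0, 202, $) ⊢ (q0, 02, U$) ⊢ (q1, 2, XU$) ⊢ (q2, ε, UU$) ⊢ (q0, ε, XUU$) ⊢ (q0, ε, UU$)
All input consumed; stack is UU$, not empty, and no further ε-move applies.

Reject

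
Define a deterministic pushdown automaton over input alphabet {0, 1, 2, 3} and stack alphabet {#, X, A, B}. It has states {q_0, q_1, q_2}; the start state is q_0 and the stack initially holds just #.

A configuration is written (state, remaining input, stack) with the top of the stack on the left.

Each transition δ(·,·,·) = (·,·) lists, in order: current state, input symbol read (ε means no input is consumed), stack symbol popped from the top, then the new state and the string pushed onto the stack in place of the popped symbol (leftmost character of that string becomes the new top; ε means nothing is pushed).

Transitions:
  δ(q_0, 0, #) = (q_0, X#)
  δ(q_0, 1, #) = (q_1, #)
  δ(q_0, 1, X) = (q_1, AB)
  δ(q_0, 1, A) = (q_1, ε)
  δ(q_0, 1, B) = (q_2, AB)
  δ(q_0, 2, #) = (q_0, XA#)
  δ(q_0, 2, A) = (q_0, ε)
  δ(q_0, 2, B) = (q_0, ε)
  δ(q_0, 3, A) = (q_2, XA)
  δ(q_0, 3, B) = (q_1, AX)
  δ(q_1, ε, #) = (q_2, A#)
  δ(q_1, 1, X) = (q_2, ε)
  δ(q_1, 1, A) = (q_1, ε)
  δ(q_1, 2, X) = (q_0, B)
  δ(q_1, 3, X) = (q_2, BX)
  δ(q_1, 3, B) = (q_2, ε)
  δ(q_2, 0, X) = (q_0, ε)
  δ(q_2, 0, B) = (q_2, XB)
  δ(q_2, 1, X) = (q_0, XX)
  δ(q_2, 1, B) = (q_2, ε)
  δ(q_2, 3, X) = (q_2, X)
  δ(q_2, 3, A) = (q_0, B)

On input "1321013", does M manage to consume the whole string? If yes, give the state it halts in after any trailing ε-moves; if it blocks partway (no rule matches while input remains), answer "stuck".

(q_0, 1321013, #) ⊢ (q_1, 321013, #) ⊢ (q_2, 321013, A#) ⊢ (q_0, 21013, B#) ⊢ (q_0, 1013, #) ⊢ (q_1, 013, #) ⊢ (q_2, 013, A#)
No transition for (q_2, 0, top A); M blocks with input 013 remaining.

stuck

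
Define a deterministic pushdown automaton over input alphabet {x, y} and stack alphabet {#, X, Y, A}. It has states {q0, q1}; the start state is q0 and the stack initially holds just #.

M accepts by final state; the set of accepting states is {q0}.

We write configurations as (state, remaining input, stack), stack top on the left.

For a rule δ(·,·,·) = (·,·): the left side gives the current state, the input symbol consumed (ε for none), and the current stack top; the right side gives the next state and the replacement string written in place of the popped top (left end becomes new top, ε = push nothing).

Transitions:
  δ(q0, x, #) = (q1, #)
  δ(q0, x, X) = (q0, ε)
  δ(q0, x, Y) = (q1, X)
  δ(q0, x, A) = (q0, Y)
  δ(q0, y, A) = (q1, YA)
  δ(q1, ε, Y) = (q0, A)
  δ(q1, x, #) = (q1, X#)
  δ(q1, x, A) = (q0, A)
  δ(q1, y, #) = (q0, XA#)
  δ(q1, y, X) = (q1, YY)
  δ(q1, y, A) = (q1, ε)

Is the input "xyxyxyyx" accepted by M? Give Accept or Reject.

(q0, xyxyxyyx, #)
  read x, top #: go to q1, push # → (q1, yxyxyyx, #)
  read y, top #: go to q0, push XA# → (q0, xyxyyx, XA#)
  read x, top X: go to q0, push ε → (q0, yxyyx, A#)
  read y, top A: go to q1, push YA → (q1, xyyx, YA#)
  ε-move, top Y: go to q0, push A → (q0, xyyx, AA#)
  read x, top A: go to q0, push Y → (q0, yyx, YA#)
No transition applies at (q0, yyx, YA#); input not fully consumed.

Reject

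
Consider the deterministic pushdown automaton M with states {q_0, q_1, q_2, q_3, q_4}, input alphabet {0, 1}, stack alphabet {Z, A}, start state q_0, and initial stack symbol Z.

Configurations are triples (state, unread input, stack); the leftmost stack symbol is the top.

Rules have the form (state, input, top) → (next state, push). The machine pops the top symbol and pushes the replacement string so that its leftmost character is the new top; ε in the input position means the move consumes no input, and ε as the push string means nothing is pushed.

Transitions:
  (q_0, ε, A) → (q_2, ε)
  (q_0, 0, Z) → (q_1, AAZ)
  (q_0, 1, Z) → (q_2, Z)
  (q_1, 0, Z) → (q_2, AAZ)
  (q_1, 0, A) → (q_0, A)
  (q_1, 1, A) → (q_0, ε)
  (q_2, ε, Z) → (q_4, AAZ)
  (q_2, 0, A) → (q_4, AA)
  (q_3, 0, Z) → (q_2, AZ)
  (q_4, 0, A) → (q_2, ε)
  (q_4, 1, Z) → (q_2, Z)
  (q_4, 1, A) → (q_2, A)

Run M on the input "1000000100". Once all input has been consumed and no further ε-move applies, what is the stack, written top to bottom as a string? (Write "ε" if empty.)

(q_0, 1000000100, Z)
  read 1, top Z: go to q_2, push Z → (q_2, 000000100, Z)
  ε-move, top Z: go to q_4, push AAZ → (q_4, 000000100, AAZ)
  read 0, top A: go to q_2, push ε → (q_2, 00000100, AZ)
  read 0, top A: go to q_4, push AA → (q_4, 0000100, AAZ)
  read 0, top A: go to q_2, push ε → (q_2, 000100, AZ)
  read 0, top A: go to q_4, push AA → (q_4, 00100, AAZ)
  read 0, top A: go to q_2, push ε → (q_2, 0100, AZ)
  read 0, top A: go to q_4, push AA → (q_4, 100, AAZ)
  read 1, top A: go to q_2, push A → (q_2, 00, AAZ)
  read 0, top A: go to q_4, push AA → (q_4, 0, AAAZ)
  read 0, top A: go to q_2, push ε → (q_2, ε, AAZ)
All input consumed in state q_2 with stack AAZ.

AAZ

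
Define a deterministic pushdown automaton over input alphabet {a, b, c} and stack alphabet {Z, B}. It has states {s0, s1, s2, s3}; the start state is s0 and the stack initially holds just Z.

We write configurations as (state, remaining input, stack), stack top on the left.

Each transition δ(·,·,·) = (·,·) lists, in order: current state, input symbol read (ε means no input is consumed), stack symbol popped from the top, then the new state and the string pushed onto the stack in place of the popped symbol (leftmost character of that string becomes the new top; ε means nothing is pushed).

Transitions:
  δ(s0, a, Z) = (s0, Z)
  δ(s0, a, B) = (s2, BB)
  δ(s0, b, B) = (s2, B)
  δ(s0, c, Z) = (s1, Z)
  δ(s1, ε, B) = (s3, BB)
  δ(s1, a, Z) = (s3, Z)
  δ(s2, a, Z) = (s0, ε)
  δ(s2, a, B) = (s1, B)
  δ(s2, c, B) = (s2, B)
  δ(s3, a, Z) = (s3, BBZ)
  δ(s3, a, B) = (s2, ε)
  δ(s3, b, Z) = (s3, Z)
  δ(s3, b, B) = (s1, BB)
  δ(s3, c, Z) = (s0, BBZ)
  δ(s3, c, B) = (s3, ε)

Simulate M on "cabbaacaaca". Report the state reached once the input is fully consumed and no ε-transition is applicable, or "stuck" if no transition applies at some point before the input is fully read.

s3

(s0, cabbaacaaca, Z)
  read c, top Z: go to s1, push Z → (s1, abbaacaaca, Z)
  read a, top Z: go to s3, push Z → (s3, bbaacaaca, Z)
  read b, top Z: go to s3, push Z → (s3, baacaaca, Z)
  read b, top Z: go to s3, push Z → (s3, aacaaca, Z)
  read a, top Z: go to s3, push BBZ → (s3, acaaca, BBZ)
  read a, top B: go to s2, push ε → (s2, caaca, BZ)
  read c, top B: go to s2, push B → (s2, aaca, BZ)
  read a, top B: go to s1, push B → (s1, aca, BZ)
  ε-move, top B: go to s3, push BB → (s3, aca, BBZ)
  read a, top B: go to s2, push ε → (s2, ca, BZ)
  read c, top B: go to s2, push B → (s2, a, BZ)
  read a, top B: go to s1, push B → (s1, ε, BZ)
  ε-move, top B: go to s3, push BB → (s3, ε, BBZ)
All input consumed; M is in state s3.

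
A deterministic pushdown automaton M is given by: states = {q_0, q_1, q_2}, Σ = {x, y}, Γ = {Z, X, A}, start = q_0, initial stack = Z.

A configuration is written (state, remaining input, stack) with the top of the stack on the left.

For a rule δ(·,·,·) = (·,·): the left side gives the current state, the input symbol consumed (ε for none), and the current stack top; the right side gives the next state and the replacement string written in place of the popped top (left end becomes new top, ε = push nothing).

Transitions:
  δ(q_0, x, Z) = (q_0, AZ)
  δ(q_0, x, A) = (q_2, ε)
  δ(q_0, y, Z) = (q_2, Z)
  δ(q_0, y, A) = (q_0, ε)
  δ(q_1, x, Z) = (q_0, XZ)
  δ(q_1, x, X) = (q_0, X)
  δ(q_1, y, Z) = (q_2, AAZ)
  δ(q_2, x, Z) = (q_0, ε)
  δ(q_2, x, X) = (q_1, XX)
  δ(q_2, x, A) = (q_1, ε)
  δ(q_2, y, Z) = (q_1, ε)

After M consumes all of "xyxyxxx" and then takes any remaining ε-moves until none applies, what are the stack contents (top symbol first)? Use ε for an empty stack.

(q_0, xyxyxxx, Z) ⊢ (q_0, yxyxxx, AZ) ⊢ (q_0, xyxxx, Z) ⊢ (q_0, yxxx, AZ) ⊢ (q_0, xxx, Z) ⊢ (q_0, xx, AZ) ⊢ (q_2, x, Z) ⊢ (q_0, ε, ε)
All input consumed in state q_0 with stack ε.

ε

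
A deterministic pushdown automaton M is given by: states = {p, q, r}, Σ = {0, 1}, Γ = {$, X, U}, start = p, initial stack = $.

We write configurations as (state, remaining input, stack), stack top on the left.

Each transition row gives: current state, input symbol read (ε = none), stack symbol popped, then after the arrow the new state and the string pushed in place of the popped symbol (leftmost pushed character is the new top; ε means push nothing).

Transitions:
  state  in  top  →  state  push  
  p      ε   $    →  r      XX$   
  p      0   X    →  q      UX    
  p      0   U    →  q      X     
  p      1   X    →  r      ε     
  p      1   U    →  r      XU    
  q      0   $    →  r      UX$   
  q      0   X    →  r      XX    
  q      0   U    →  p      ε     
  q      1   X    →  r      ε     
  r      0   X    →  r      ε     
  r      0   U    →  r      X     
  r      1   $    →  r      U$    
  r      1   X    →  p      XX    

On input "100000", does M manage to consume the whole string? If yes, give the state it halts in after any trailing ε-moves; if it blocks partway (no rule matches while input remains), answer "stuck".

(p, 100000, $)
  ε-move, top $: go to r, push XX$ → (r, 100000, XX$)
  read 1, top X: go to p, push XX → (p, 00000, XXX$)
  read 0, top X: go to q, push UX → (q, 0000, UXXX$)
  read 0, top U: go to p, push ε → (p, 000, XXX$)
  read 0, top X: go to q, push UX → (q, 00, UXXX$)
  read 0, top U: go to p, push ε → (p, 0, XXX$)
  read 0, top X: go to q, push UX → (q, ε, UXXX$)
All input consumed; M is in state q.

q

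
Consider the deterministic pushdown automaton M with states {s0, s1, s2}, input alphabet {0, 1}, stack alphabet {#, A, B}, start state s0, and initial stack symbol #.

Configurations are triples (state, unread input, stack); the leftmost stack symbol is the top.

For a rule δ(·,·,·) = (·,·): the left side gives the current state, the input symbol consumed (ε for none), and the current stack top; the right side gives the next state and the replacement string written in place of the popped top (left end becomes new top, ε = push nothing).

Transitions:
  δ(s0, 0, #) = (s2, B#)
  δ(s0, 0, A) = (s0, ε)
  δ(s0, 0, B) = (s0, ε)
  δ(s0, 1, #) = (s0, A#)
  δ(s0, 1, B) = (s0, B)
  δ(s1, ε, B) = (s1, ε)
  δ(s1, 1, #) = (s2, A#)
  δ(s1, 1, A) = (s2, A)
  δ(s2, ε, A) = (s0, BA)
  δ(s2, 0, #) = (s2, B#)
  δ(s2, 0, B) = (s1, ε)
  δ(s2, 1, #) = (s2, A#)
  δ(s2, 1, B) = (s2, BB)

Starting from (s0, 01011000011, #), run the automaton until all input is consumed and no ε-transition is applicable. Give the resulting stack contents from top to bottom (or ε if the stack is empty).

(s0, 01011000011, #)
  read 0, top #: go to s2, push B# → (s2, 1011000011, B#)
  read 1, top B: go to s2, push BB → (s2, 011000011, BB#)
  read 0, top B: go to s1, push ε → (s1, 11000011, B#)
  ε-move, top B: go to s1, push ε → (s1, 11000011, #)
  read 1, top #: go to s2, push A# → (s2, 1000011, A#)
  ε-move, top A: go to s0, push BA → (s0, 1000011, BA#)
  read 1, top B: go to s0, push B → (s0, 000011, BA#)
  read 0, top B: go to s0, push ε → (s0, 00011, A#)
  read 0, top A: go to s0, push ε → (s0, 0011, #)
  read 0, top #: go to s2, push B# → (s2, 011, B#)
  read 0, top B: go to s1, push ε → (s1, 11, #)
  read 1, top #: go to s2, push A# → (s2, 1, A#)
  ε-move, top A: go to s0, push BA → (s0, 1, BA#)
  read 1, top B: go to s0, push B → (s0, ε, BA#)
All input consumed in state s0 with stack BA#.

BA#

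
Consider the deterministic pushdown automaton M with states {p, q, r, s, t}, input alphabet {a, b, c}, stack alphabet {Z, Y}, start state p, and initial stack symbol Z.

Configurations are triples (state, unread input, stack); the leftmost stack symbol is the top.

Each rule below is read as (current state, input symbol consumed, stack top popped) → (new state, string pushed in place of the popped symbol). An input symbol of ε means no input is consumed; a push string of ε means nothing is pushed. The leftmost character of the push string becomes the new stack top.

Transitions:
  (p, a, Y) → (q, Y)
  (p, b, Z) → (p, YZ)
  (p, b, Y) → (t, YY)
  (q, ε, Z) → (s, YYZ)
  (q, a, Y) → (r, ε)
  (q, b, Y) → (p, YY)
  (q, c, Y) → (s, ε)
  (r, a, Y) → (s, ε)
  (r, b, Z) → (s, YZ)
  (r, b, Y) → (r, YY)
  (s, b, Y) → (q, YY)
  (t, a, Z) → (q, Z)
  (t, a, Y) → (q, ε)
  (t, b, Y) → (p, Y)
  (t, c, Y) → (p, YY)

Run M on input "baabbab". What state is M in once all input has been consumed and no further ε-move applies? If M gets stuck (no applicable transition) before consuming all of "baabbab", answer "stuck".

(p, baabbab, Z) ⊢ (p, aabbab, YZ) ⊢ (q, abbab, YZ) ⊢ (r, bbab, Z) ⊢ (s, bab, YZ) ⊢ (q, ab, YYZ) ⊢ (r, b, YZ) ⊢ (r, ε, YYZ)
All input consumed; M is in state r.

r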